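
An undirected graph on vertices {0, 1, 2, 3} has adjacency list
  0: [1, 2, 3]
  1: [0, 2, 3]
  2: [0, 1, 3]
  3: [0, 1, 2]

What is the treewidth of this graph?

A width-3 tree decomposition is:
Bags: B1 = {0, 1, 2, 3}
Tree: (single bag)
With just one bag of size 4, the width is 4 − 1 = 3, so tw(G) ≤ 3. For the lower bound, the 4 vertices {0, 1, 2, 3} are pairwise adjacent, and any tree decomposition puts a clique entirely inside one bag — forcing width ≥ 3. The upper and lower bounds meet at 3, so that is the treewidth.

3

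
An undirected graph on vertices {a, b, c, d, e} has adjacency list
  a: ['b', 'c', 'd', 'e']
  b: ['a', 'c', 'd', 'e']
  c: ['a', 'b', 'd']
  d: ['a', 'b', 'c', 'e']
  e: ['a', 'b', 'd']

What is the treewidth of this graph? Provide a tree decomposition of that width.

The largest bag has 4 vertices, giving width 3; this decomposition certifies tw(G) ≤ 3. Conversely, {a, b, d, e} is a clique of size 4, and the vertices of any clique must share a bag in every tree decomposition; so some bag has ≥ 4 vertices and tw(G) ≥ 3. The upper and lower bounds meet at 3, so that is the treewidth.

Treewidth 3.
Bags: B1 = {a, b, d, e}  B2 = {a, b, c, d}
Tree: B1–B2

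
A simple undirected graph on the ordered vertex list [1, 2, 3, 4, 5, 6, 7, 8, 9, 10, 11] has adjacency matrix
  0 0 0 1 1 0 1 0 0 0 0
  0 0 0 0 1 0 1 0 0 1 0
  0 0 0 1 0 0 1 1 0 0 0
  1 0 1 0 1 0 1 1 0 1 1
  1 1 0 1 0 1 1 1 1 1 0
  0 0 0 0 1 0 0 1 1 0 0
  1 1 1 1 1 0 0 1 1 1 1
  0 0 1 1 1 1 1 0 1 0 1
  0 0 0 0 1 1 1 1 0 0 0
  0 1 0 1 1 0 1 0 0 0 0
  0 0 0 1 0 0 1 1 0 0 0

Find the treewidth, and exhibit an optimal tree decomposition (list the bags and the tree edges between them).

Treewidth 3.
One such decomposition:
Bags: B1 = {2, 5, 7, 10}  B2 = {4, 5, 7, 10}  B3 = {4, 5, 7, 8}  B4 = {5, 7, 8, 9}  B5 = {1, 4, 5, 7}  B6 = {4, 7, 8, 11}  B7 = {5, 6, 8, 9}  B8 = {3, 4, 7, 8}
Tree: B1–B2, B2–B3, B3–B4, B3–B5, B3–B6, B4–B7, B3–B8

Each bag holds 4 vertices, so the decomposition has width 3, which upper-bounds the treewidth. Conversely, {5, 6, 8, 9} is a clique of size 4, and the vertices of any clique must share a bag in every tree decomposition; so some bag has ≥ 4 vertices and tw(G) ≥ 3. Hence tw(G) = 3 exactly.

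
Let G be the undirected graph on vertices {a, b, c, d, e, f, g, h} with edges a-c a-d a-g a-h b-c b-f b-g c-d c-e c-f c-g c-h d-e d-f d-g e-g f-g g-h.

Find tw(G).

3

A width-3 tree decomposition is:
Bags: B1 = {a, c, d, g}  B2 = {c, d, f, g}  B3 = {c, d, e, g}  B4 = {a, c, g, h}  B5 = {b, c, f, g}
Tree: B1–B2, B1–B3, B1–B4, B2–B5
The largest bag has 4 vertices, giving width 3; this decomposition certifies tw(G) ≤ 3. For the lower bound, the 4 vertices {c, d, e, g} are pairwise adjacent, and any tree decomposition puts a clique entirely inside one bag — forcing width ≥ 3. Therefore the treewidth is 3.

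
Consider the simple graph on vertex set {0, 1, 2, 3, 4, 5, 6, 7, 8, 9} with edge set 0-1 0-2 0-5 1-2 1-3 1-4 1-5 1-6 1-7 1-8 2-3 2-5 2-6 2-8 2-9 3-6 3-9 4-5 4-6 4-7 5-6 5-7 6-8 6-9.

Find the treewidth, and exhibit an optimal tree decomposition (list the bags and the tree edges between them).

Treewidth 3.
One such decomposition:
Bags: B1 = {1, 2, 6, 8}  B2 = {1, 2, 5, 6}  B3 = {1, 4, 5, 6}  B4 = {1, 2, 3, 6}  B5 = {1, 4, 5, 7}  B6 = {0, 1, 2, 5}  B7 = {2, 3, 6, 9}
Tree: B1–B2, B2–B3, B2–B4, B3–B5, B2–B6, B4–B7

Every bag has size at most 4, so the width is 4 − 1 = 3 and tw(G) ≤ 3. On the other hand G contains the 4-clique {0, 1, 2, 5}. A clique must lie in a single bag of any decomposition, so no decomposition can have width below 3. Hence tw(G) = 3 exactly.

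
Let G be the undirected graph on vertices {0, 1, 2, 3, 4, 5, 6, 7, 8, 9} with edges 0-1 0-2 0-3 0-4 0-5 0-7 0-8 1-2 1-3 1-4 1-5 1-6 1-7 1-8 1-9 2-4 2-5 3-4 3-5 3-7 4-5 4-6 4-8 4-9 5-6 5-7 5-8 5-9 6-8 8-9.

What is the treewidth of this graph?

A width-4 tree decomposition is:
Bags: B1 = {0, 1, 2, 4, 5}  B2 = {0, 1, 4, 5, 8}  B3 = {1, 4, 5, 8, 9}  B4 = {0, 1, 3, 4, 5}  B5 = {0, 1, 3, 5, 7}  B6 = {1, 4, 5, 6, 8}
Tree: B1–B2, B2–B3, B2–B4, B4–B5, B3–B6
Each bag holds 5 vertices, so the decomposition has width 4, which upper-bounds the treewidth. On the other hand G contains the 5-clique {0, 1, 4, 5, 8}. A clique must lie in a single bag of any decomposition, so no decomposition can have width below 4. The upper and lower bounds meet at 4, so that is the treewidth.

4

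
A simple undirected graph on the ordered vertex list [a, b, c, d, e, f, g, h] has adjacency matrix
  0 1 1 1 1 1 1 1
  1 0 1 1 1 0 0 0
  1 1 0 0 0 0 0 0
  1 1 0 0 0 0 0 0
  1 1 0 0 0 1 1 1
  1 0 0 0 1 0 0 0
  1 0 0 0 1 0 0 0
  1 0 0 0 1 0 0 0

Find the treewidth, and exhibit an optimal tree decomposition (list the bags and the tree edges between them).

Each bag holds 3 vertices, so the decomposition has width 2, which upper-bounds the treewidth. For the lower bound, the 3 vertices {a, b, d} are pairwise adjacent, and any tree decomposition puts a clique entirely inside one bag — forcing width ≥ 2. Therefore the treewidth is 2.

Treewidth 2.
Bags: B1 = {a, b, e}  B2 = {a, e, h}  B3 = {a, e, g}  B4 = {a, b, c}  B5 = {a, e, f}  B6 = {a, b, d}
Tree: B1–B2, B2–B3, B1–B4, B2–B5, B1–B6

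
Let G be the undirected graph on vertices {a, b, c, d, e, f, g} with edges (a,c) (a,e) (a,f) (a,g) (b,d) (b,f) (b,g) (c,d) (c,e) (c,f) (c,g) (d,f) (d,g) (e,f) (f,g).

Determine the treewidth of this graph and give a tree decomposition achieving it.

The largest bag has 4 vertices, giving width 3; this decomposition certifies tw(G) ≤ 3. On the other hand G contains the 4-clique {c, d, f, g}. A clique must lie in a single bag of any decomposition, so no decomposition can have width below 3. Hence tw(G) = 3 exactly.

Treewidth 3.
One optimal decomposition is:
Bags: B1 = {b, d, f, g}  B2 = {c, d, f, g}  B3 = {a, c, f, g}  B4 = {a, c, e, f}
Tree: B1–B2, B2–B3, B3–B4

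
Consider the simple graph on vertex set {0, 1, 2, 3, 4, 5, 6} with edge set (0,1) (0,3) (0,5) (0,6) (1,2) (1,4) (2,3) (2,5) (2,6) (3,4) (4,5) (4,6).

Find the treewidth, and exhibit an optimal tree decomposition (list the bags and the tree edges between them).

Treewidth 3.
One optimal decomposition is:
Bags: B1 = {0, 2, 4, 5}  B2 = {0, 2, 4, 6}  B3 = {0, 2, 3, 4}  B4 = {0, 1, 2, 4}
Tree: B1–B2, B2–B3, B3–B4

Every bag has size at most 4, so the width is 4 − 1 = 3 and tw(G) ≤ 3. For the lower bound: the 4 vertex sets {2,5}, {0,6}, {4}, {3} are disjoint, each induces a connected subgraph, and every pair is joined by at least one edge of G. Contracting each set to a single vertex therefore yields K_{4} as a minor, and since treewidth is minor-monotone, tw(G) ≥ tw(K_{4}) = 3. The upper and lower bounds meet at 3, so that is the treewidth.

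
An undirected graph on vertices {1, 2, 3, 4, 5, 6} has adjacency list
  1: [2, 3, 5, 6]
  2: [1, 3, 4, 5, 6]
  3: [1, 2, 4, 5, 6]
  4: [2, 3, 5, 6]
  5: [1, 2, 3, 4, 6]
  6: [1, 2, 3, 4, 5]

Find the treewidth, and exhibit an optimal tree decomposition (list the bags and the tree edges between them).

Each bag holds 5 vertices, so the decomposition has width 4, which upper-bounds the treewidth. Conversely, {1, 2, 3, 5, 6} is a clique of size 5, and the vertices of any clique must share a bag in every tree decomposition; so some bag has ≥ 5 vertices and tw(G) ≥ 4. Hence tw(G) = 4 exactly.

Treewidth 4.
One optimal decomposition is:
Bags: B1 = {1, 2, 3, 5, 6}  B2 = {2, 3, 4, 5, 6}
Tree: B1–B2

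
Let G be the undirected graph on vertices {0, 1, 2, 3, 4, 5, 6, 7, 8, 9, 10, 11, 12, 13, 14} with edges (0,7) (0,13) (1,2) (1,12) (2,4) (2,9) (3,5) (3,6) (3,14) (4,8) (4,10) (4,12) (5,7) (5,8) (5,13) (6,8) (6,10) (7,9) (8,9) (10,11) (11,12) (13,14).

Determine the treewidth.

A width-3 tree decomposition is:
Bags: B1 = {1, 2, 11, 12}  B2 = {2, 4, 11, 12}  B3 = {2, 4, 10, 11}  B4 = {2, 4, 9, 10}  B5 = {4, 8, 9, 10}  B6 = {6, 8, 9, 10}  B7 = {6, 7, 8, 9}  B8 = {5, 6, 7, 8}  B9 = {3, 5, 6, 7}  B10 = {0, 3, 5, 7}  B11 = {0, 3, 5, 13}  B12 = {0, 3, 13, 14}
Tree: B1–B2, B2–B3, B3–B4, B4–B5, B5–B6, B6–B7, B7–B8, B8–B9, B9–B10, B10–B11, B11–B12
Every bag has size at most 4, so the width is 4 − 1 = 3 and tw(G) ≤ 3. For the lower bound: the 4 vertex sets {1,11,12}, {2}, {4}, {6,8,9,10} are disjoint, each induces a connected subgraph, and every pair is joined by at least one edge of G. Contracting each set to a single vertex therefore yields K_{4} as a minor, and since treewidth is minor-monotone, tw(G) ≥ tw(K_{4}) = 3. Combining the bounds, tw(G) = 3.

3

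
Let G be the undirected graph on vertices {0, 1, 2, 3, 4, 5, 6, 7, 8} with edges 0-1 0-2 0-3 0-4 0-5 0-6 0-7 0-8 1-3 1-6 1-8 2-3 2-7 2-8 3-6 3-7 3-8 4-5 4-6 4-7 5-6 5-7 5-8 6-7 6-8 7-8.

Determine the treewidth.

4

A width-4 tree decomposition is:
Bags: B1 = {0, 2, 3, 7, 8}  B2 = {0, 3, 6, 7, 8}  B3 = {0, 5, 6, 7, 8}  B4 = {0, 4, 5, 6, 7}  B5 = {0, 1, 3, 6, 8}
Tree: B1–B2, B2–B3, B3–B4, B2–B5
The largest bag has 5 vertices, giving width 4; this decomposition certifies tw(G) ≤ 4. Conversely, {0, 2, 3, 7, 8} is a clique of size 5, and the vertices of any clique must share a bag in every tree decomposition; so some bag has ≥ 5 vertices and tw(G) ≥ 4. The upper and lower bounds meet at 4, so that is the treewidth.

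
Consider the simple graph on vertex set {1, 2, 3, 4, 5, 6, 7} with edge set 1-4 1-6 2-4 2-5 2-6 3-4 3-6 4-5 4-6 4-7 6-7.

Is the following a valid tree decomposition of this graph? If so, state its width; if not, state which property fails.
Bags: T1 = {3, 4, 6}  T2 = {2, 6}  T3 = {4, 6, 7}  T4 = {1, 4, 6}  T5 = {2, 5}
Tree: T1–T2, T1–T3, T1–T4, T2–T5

A tree decomposition must satisfy three properties: every vertex lies in some bag; for every edge, both endpoints lie together in some bag; and for every vertex, the bags containing it form a connected subtree. Here edge (4,2) lies in no bag, so the decomposition is invalid.

No — edge (4,2) lies in no bag.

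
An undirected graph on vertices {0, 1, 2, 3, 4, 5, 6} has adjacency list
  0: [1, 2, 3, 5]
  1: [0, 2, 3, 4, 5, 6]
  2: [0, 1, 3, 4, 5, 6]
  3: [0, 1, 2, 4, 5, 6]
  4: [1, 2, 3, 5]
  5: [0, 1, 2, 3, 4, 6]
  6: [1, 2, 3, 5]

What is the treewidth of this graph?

A width-4 tree decomposition is:
Bags: B1 = {0, 1, 2, 3, 5}  B2 = {1, 2, 3, 5, 6}  B3 = {1, 2, 3, 4, 5}
Tree: B1–B2, B2–B3
Every bag has size at most 5, so the width is 5 − 1 = 4 and tw(G) ≤ 4. Conversely, {0, 1, 2, 3, 5} is a clique of size 5, and the vertices of any clique must share a bag in every tree decomposition; so some bag has ≥ 5 vertices and tw(G) ≥ 4. Combining the bounds, tw(G) = 4.

4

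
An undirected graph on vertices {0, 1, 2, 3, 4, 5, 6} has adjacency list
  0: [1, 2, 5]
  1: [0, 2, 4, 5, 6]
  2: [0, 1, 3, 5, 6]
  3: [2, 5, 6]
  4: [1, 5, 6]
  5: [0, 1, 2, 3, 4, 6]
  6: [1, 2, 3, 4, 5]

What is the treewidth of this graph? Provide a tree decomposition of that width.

Treewidth 3.
One optimal decomposition is:
Bags: B1 = {0, 1, 2, 5}  B2 = {1, 2, 5, 6}  B3 = {1, 4, 5, 6}  B4 = {2, 3, 5, 6}
Tree: B1–B2, B2–B3, B2–B4

The largest bag has 4 vertices, giving width 3; this decomposition certifies tw(G) ≤ 3. Conversely, {0, 1, 2, 5} is a clique of size 4, and the vertices of any clique must share a bag in every tree decomposition; so some bag has ≥ 4 vertices and tw(G) ≥ 3. The upper and lower bounds meet at 3, so that is the treewidth.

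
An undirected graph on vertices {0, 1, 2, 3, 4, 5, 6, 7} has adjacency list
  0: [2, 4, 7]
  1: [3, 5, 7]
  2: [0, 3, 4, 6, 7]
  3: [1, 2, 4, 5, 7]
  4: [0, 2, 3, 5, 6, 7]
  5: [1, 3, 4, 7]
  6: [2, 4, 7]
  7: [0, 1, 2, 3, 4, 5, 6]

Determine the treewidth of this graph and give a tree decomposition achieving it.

Treewidth 3.
One such decomposition:
Bags: B1 = {2, 3, 4, 7}  B2 = {0, 2, 4, 7}  B3 = {3, 4, 5, 7}  B4 = {2, 4, 6, 7}  B5 = {1, 3, 5, 7}
Tree: B1–B2, B1–B3, B1–B4, B3–B5

Every bag has size at most 4, so the width is 4 − 1 = 3 and tw(G) ≤ 3. For the lower bound, the 4 vertices {1, 3, 5, 7} are pairwise adjacent, and any tree decomposition puts a clique entirely inside one bag — forcing width ≥ 3. Therefore the treewidth is 3.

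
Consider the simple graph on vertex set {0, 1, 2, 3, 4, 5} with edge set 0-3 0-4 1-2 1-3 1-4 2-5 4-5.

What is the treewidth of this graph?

2

A width-2 tree decomposition is:
Bags: B1 = {2, 4, 5}  B2 = {1, 2, 4}  B3 = {0, 1, 4}  B4 = {0, 1, 3}
Tree: B1–B2, B2–B3, B3–B4
Every bag has size at most 3, so the width is 3 − 1 = 2 and tw(G) ≤ 2. Since 5–2–1–4–5 is a cycle in G, G is not acyclic. Forests are exactly the graphs of treewidth ≤ 1, so tw(G) ≥ 2. Combining the bounds, tw(G) = 2.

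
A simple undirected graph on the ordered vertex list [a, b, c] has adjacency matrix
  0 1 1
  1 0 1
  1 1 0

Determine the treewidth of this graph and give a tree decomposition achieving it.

Treewidth 2.
One optimal decomposition is:
Bags: B1 = {a, b, c}
Tree: (single bag)

A single bag containing all 3 vertices is trivially a valid decomposition of width 2. Conversely, {a, b, c} is a clique of size 3, and the vertices of any clique must share a bag in every tree decomposition; so some bag has ≥ 3 vertices and tw(G) ≥ 2. Therefore the treewidth is 2.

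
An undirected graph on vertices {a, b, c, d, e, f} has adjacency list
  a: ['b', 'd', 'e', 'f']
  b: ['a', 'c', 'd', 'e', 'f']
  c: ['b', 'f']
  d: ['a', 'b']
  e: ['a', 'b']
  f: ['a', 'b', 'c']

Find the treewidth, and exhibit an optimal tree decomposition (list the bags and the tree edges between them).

Each bag holds 3 vertices, so the decomposition has width 2, which upper-bounds the treewidth. Conversely, {b, c, f} is a clique of size 3, and the vertices of any clique must share a bag in every tree decomposition; so some bag has ≥ 3 vertices and tw(G) ≥ 2. The upper and lower bounds meet at 2, so that is the treewidth.

Treewidth 2.
One such decomposition:
Bags: B1 = {a, b, f}  B2 = {b, c, f}  B3 = {a, b, d}  B4 = {a, b, e}
Tree: B1–B2, B1–B3, B3–B4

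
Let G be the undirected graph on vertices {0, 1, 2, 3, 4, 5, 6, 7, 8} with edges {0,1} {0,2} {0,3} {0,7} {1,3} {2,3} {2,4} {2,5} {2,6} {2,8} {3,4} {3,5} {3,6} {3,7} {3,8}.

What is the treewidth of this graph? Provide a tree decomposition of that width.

Treewidth 2.
One optimal decomposition is:
Bags: B1 = {0, 2, 3}  B2 = {2, 3, 5}  B3 = {0, 3, 7}  B4 = {0, 1, 3}  B5 = {2, 3, 6}  B6 = {2, 3, 8}  B7 = {2, 3, 4}
Tree: B1–B2, B1–B3, B3–B4, B1–B5, B2–B6, B2–B7

Every bag has size at most 3, so the width is 3 − 1 = 2 and tw(G) ≤ 2. Conversely, {0, 1, 3} is a clique of size 3, and the vertices of any clique must share a bag in every tree decomposition; so some bag has ≥ 3 vertices and tw(G) ≥ 2. Combining the bounds, tw(G) = 2.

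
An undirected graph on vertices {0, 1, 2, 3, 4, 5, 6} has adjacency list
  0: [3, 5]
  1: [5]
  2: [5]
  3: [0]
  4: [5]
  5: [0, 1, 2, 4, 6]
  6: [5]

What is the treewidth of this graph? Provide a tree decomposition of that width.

Each bag holds 2 vertices, so the decomposition has width 1, which upper-bounds the treewidth. Since G has at least one edge (e.g. 6–5), it is not an edgeless graph, so tw(G) ≥ 1. Hence tw(G) = 1 exactly.

Treewidth 1.
Bags: B1 = {5, 6}  B2 = {0, 5}  B3 = {0, 3}  B4 = {1, 5}  B5 = {2, 5}  B6 = {4, 5}
Tree: B1–B2, B2–B3, B2–B4, B2–B5, B5–B6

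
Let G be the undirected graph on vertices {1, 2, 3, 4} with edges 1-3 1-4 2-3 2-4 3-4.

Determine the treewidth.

A width-2 tree decomposition is:
Bags: B1 = {2, 3, 4}  B2 = {1, 3, 4}
Tree: B1–B2
Every bag has size at most 3, so the width is 3 − 1 = 2 and tw(G) ≤ 2. On the other hand G contains the 3-clique {1, 3, 4}. A clique must lie in a single bag of any decomposition, so no decomposition can have width below 2. Therefore the treewidth is 2.

2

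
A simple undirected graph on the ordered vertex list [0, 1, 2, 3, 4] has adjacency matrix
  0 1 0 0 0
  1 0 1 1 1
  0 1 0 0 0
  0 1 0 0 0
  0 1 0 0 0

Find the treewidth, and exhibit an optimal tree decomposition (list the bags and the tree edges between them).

Every bag has size at most 2, so the width is 2 − 1 = 1 and tw(G) ≤ 1. G has an edge, so its treewidth is at least 1. Combining the bounds, tw(G) = 1.

Treewidth 1.
One such decomposition:
Bags: B1 = {1, 3}  B2 = {1, 2}  B3 = {1, 4}  B4 = {0, 1}
Tree: B1–B2, B2–B3, B3–B4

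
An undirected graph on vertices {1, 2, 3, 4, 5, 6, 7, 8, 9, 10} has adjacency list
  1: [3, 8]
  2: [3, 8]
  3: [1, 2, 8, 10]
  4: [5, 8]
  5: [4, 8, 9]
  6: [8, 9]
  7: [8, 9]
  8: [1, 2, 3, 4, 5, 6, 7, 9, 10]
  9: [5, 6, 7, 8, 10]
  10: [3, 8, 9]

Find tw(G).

A width-2 tree decomposition is:
Bags: B1 = {3, 8, 10}  B2 = {8, 9, 10}  B3 = {6, 8, 9}  B4 = {5, 8, 9}  B5 = {4, 5, 8}  B6 = {2, 3, 8}  B7 = {7, 8, 9}  B8 = {1, 3, 8}
Tree: B1–B2, B2–B3, B2–B4, B4–B5, B1–B6, B4–B7, B6–B8
Every bag has size at most 3, so the width is 3 − 1 = 2 and tw(G) ≤ 2. For the lower bound, the 3 vertices {1, 3, 8} are pairwise adjacent, and any tree decomposition puts a clique entirely inside one bag — forcing width ≥ 2. Combining the bounds, tw(G) = 2.

2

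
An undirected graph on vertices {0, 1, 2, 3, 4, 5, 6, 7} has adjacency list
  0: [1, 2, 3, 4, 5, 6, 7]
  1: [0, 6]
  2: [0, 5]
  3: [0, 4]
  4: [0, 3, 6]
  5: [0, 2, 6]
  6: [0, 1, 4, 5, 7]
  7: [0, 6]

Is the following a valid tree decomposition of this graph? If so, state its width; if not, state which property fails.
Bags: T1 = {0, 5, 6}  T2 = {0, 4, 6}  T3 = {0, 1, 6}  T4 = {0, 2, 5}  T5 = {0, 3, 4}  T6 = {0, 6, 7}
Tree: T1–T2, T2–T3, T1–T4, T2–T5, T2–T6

Yes; width 2.

Checking the three conditions: (i) the bags cover all of {0, 1, 2, 3, 4, 5, 6, 7}; (ii) for each edge, some bag contains both endpoints; (iii) the bags containing any fixed vertex form a subtree. All hold, so the decomposition is valid with width 3 − 1 = 2.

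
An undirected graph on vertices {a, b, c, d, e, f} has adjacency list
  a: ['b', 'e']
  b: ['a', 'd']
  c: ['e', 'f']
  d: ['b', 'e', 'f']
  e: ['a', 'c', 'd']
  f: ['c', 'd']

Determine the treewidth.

2

A width-2 tree decomposition is:
Bags: B1 = {c, e, f}  B2 = {d, e, f}  B3 = {a, d, e}  B4 = {a, b, d}
Tree: B1–B2, B2–B3, B3–B4
Each bag holds 3 vertices, so the decomposition has width 2, which upper-bounds the treewidth. Since c–f–d–e–c is a cycle in G, G is not acyclic. Forests are exactly the graphs of treewidth ≤ 1, so tw(G) ≥ 2. The upper and lower bounds meet at 2, so that is the treewidth.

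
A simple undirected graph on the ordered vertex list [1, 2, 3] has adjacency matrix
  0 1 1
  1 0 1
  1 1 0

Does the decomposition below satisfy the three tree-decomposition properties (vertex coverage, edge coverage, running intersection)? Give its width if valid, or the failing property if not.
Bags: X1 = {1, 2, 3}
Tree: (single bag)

Yes; width 2.

Checking the three conditions: (i) the bags cover all of {1, 2, 3}; (ii) for each edge, some bag contains both endpoints; (iii) the bags containing any fixed vertex form a subtree. All hold, so the decomposition is valid with width 3 − 1 = 2.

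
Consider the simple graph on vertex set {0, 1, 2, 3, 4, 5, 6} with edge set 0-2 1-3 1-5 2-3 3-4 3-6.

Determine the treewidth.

A width-1 tree decomposition is:
Bags: B1 = {2, 3}  B2 = {1, 3}  B3 = {3, 4}  B4 = {0, 2}  B5 = {3, 6}  B6 = {1, 5}
Tree: B1–B2, B1–B3, B1–B4, B1–B5, B2–B6
The largest bag has 2 vertices, giving width 1; this decomposition certifies tw(G) ≤ 1. G has an edge, so its treewidth is at least 1. The upper and lower bounds meet at 1, so that is the treewidth.

1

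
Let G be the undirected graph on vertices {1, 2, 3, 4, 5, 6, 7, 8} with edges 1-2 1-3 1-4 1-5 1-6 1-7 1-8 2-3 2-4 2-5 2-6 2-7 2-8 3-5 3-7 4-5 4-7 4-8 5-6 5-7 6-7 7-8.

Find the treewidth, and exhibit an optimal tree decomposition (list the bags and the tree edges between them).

Every bag has size at most 5, so the width is 5 − 1 = 4 and tw(G) ≤ 4. On the other hand G contains the 5-clique {1, 2, 4, 7, 8}. A clique must lie in a single bag of any decomposition, so no decomposition can have width below 4. The upper and lower bounds meet at 4, so that is the treewidth.

Treewidth 4.
Bags: B1 = {1, 2, 4, 7, 8}  B2 = {1, 2, 4, 5, 7}  B3 = {1, 2, 3, 5, 7}  B4 = {1, 2, 5, 6, 7}
Tree: B1–B2, B2–B3, B3–B4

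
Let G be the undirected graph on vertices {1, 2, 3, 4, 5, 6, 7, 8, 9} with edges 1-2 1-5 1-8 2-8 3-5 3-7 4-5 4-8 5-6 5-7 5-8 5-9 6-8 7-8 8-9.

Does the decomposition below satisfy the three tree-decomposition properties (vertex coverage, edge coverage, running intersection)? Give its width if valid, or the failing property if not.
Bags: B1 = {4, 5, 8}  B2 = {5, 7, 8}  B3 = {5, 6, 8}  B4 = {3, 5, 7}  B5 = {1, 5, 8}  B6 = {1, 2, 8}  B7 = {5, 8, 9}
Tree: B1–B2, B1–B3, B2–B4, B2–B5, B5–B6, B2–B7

Vertex coverage: the bags together contain {1, 2, 3, 4, 5, 6, 7, 8, 9}, the full vertex set. Edge coverage: each edge of G has both endpoints in at least one bag. Running intersection: for every vertex, the bags containing it form a connected subtree. All three properties hold, so this is a valid tree decomposition of width max|bag| − 1 = 2, and hence tw(G) ≤ 2.

Yes; width 2.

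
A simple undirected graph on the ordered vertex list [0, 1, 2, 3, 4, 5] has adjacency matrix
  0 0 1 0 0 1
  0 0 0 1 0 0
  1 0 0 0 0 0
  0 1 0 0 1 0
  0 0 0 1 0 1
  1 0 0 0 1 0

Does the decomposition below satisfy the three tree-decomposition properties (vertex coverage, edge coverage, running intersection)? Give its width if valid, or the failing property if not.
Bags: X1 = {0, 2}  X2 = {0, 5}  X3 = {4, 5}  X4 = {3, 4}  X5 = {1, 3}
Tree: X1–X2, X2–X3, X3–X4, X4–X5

Every vertex of G appears in some bag (union = {0, 1, 2, 3, 4, 5}); every edge is covered by a bag; and for each vertex v the set of bags containing v is connected in the bag tree. The decomposition is therefore valid. The largest bag has 2 vertices, so the width is 1.

Yes; width 1.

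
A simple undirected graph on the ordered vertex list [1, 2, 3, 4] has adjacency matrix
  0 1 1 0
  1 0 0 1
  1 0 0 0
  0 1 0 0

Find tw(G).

A width-1 tree decomposition is:
Bags: B1 = {2, 4}  B2 = {1, 2}  B3 = {1, 3}
Tree: B1–B2, B2–B3
The largest bag has 2 vertices, giving width 1; this decomposition certifies tw(G) ≤ 1. Since G has at least one edge (e.g. 4–2), it is not an edgeless graph, so tw(G) ≥ 1. Therefore the treewidth is 1.

1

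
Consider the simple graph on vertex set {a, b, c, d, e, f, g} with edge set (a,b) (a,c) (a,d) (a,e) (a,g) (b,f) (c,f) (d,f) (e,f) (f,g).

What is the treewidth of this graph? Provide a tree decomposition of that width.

Treewidth 2.
One such decomposition:
Bags: B1 = {a, c, f}  B2 = {a, b, f}  B3 = {a, d, f}  B4 = {a, e, f}  B5 = {a, f, g}
Tree: B1–B2, B2–B3, B3–B4, B4–B5

Each bag holds 3 vertices, so the decomposition has width 2, which upper-bounds the treewidth. Since a–c–f–b–a is a cycle in G, G is not acyclic. Forests are exactly the graphs of treewidth ≤ 1, so tw(G) ≥ 2. Therefore the treewidth is 2.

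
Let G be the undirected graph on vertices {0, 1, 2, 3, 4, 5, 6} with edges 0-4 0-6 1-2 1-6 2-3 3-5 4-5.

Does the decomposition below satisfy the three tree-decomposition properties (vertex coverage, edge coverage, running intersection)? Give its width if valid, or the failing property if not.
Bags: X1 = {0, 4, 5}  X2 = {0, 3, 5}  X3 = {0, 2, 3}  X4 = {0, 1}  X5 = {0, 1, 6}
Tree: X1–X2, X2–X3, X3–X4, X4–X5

A tree decomposition must satisfy three properties: every vertex lies in some bag; for every edge, both endpoints lie together in some bag; and for every vertex, the bags containing it form a connected subtree. Here edge (2,1) lies in no bag, so the decomposition is invalid.

No — edge (2,1) lies in no bag.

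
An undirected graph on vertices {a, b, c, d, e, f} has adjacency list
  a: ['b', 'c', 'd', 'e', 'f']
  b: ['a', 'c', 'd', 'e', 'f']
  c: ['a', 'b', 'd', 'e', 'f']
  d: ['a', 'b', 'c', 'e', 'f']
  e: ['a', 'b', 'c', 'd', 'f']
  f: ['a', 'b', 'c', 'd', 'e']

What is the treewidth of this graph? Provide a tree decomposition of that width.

With just one bag of size 6, the width is 6 − 1 = 5, so tw(G) ≤ 5. Conversely, {a, b, c, d, e, f} is a clique of size 6, and the vertices of any clique must share a bag in every tree decomposition; so some bag has ≥ 6 vertices and tw(G) ≥ 5. Hence tw(G) = 5 exactly.

Treewidth 5.
One such decomposition:
Bags: B1 = {a, b, c, d, e, f}
Tree: (single bag)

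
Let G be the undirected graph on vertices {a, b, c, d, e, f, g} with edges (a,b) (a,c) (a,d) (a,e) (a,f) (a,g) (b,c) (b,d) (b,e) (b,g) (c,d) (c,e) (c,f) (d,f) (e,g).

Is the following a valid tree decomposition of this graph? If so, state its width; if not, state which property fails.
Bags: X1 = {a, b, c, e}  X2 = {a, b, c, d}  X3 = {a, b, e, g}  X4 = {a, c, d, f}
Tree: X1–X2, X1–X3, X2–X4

Checking the three conditions: (i) the bags cover all of {a, b, c, d, e, f, g}; (ii) for each edge, some bag contains both endpoints; (iii) the bags containing any fixed vertex form a subtree. All hold, so the decomposition is valid with width 4 − 1 = 3.

Yes; width 3.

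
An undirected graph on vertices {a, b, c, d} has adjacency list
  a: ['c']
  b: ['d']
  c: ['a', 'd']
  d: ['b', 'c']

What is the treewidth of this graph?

A width-1 tree decomposition is:
Bags: B1 = {a, c}  B2 = {c, d}  B3 = {b, d}
Tree: B1–B2, B2–B3
The largest bag has 2 vertices, giving width 1; this decomposition certifies tw(G) ≤ 1. Any graph with an edge has treewidth ≥ 1, and G has the edge c–a. Combining the bounds, tw(G) = 1.

1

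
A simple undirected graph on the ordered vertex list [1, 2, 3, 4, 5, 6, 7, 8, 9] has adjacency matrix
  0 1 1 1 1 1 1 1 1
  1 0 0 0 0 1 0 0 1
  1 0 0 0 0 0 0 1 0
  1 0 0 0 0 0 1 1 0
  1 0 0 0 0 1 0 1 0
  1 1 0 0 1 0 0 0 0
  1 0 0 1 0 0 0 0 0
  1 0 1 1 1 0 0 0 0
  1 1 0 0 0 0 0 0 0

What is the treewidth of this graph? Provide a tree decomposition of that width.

Every bag has size at most 3, so the width is 3 − 1 = 2 and tw(G) ≤ 2. For the lower bound, the 3 vertices {1, 2, 9} are pairwise adjacent, and any tree decomposition puts a clique entirely inside one bag — forcing width ≥ 2. Therefore the treewidth is 2.

Treewidth 2.
Bags: B1 = {1, 5, 8}  B2 = {1, 5, 6}  B3 = {1, 2, 6}  B4 = {1, 3, 8}  B5 = {1, 2, 9}  B6 = {1, 4, 8}  B7 = {1, 4, 7}
Tree: B1–B2, B2–B3, B1–B4, B3–B5, B1–B6, B6–B7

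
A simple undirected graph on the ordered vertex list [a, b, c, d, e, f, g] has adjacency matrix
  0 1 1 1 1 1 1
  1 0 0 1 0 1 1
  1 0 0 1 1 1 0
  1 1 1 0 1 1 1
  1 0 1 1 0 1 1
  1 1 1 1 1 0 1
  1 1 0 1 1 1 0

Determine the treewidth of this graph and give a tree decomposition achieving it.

Every bag has size at most 5, so the width is 5 − 1 = 4 and tw(G) ≤ 4. For the lower bound, the 5 vertices {a, d, e, f, g} are pairwise adjacent, and any tree decomposition puts a clique entirely inside one bag — forcing width ≥ 4. Combining the bounds, tw(G) = 4.

Treewidth 4.
One optimal decomposition is:
Bags: B1 = {a, b, d, f, g}  B2 = {a, d, e, f, g}  B3 = {a, c, d, e, f}
Tree: B1–B2, B2–B3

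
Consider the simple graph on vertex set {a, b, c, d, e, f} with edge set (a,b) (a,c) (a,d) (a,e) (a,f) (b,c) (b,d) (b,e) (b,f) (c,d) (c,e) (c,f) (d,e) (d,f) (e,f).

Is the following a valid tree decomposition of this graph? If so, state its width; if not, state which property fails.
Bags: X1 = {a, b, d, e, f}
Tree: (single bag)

No — vertex c appears in no bag.

A tree decomposition must satisfy three properties: every vertex lies in some bag; for every edge, both endpoints lie together in some bag; and for every vertex, the bags containing it form a connected subtree. Here vertex c appears in no bag, so the decomposition is invalid.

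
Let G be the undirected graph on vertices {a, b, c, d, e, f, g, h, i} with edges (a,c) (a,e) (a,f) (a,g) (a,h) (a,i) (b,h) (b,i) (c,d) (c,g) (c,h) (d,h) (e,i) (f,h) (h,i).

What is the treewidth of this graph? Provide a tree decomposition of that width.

Treewidth 2.
Bags: B1 = {a, h, i}  B2 = {a, f, h}  B3 = {a, e, i}  B4 = {b, h, i}  B5 = {a, c, h}  B6 = {a, c, g}  B7 = {c, d, h}
Tree: B1–B2, B1–B3, B1–B4, B1–B5, B5–B6, B5–B7

Every bag has size at most 3, so the width is 3 − 1 = 2 and tw(G) ≤ 2. For the lower bound, the 3 vertices {a, c, g} are pairwise adjacent, and any tree decomposition puts a clique entirely inside one bag — forcing width ≥ 2. Therefore the treewidth is 2.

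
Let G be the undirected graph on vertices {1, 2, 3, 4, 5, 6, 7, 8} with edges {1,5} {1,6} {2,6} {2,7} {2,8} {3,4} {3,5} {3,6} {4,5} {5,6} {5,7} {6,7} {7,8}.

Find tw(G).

A width-2 tree decomposition is:
Bags: B1 = {5, 6, 7}  B2 = {1, 5, 6}  B3 = {2, 6, 7}  B4 = {3, 5, 6}  B5 = {2, 7, 8}  B6 = {3, 4, 5}
Tree: B1–B2, B1–B3, B2–B4, B3–B5, B4–B6
Every bag has size at most 3, so the width is 3 − 1 = 2 and tw(G) ≤ 2. For the lower bound, the 3 vertices {2, 7, 8} are pairwise adjacent, and any tree decomposition puts a clique entirely inside one bag — forcing width ≥ 2. Hence tw(G) = 2 exactly.

2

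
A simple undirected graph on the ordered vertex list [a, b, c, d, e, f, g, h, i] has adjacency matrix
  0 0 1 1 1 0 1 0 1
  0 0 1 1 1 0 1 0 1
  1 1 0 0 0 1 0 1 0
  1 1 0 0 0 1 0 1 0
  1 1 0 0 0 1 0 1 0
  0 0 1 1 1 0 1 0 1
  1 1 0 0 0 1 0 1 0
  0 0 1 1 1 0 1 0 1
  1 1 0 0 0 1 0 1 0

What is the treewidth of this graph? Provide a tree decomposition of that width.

Treewidth 4.
Bags: B1 = {a, b, c, f, h}  B2 = {a, b, f, g, h}  B3 = {a, b, d, f, h}  B4 = {a, b, e, f, h}  B5 = {a, b, f, h, i}
Tree: B1–B2, B2–B3, B3–B4, B4–B5

Each bag holds 5 vertices, so the decomposition has width 4, which upper-bounds the treewidth. For the lower bound: the 5 vertex sets {c,f}, {a,g}, {b,d}, {h}, {e} are disjoint, each induces a connected subgraph, and every pair is joined by at least one edge of G. Contracting each set to a single vertex therefore yields K_{5} as a minor, and since treewidth is minor-monotone, tw(G) ≥ tw(K_{5}) = 4. Therefore the treewidth is 4.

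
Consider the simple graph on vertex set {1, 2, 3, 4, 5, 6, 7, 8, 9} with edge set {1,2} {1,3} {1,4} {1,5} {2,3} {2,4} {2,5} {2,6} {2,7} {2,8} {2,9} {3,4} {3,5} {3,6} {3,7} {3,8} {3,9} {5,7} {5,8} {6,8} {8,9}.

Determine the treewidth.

A width-3 tree decomposition is:
Bags: B1 = {2, 3, 8, 9}  B2 = {2, 3, 5, 8}  B3 = {2, 3, 6, 8}  B4 = {2, 3, 5, 7}  B5 = {1, 2, 3, 5}  B6 = {1, 2, 3, 4}
Tree: B1–B2, B2–B3, B2–B4, B4–B5, B5–B6
Every bag has size at most 4, so the width is 4 − 1 = 3 and tw(G) ≤ 3. Conversely, {2, 3, 8, 9} is a clique of size 4, and the vertices of any clique must share a bag in every tree decomposition; so some bag has ≥ 4 vertices and tw(G) ≥ 3. Combining the bounds, tw(G) = 3.

3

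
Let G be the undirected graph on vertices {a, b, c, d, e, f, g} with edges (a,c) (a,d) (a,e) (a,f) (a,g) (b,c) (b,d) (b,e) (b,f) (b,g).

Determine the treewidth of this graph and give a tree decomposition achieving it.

Each bag holds 3 vertices, so the decomposition has width 2, which upper-bounds the treewidth. Since a–e–b–g–a is a cycle in G, G is not acyclic. Forests are exactly the graphs of treewidth ≤ 1, so tw(G) ≥ 2. The upper and lower bounds meet at 2, so that is the treewidth.

Treewidth 2.
Bags: B1 = {a, b, e}  B2 = {a, b, g}  B3 = {a, b, c}  B4 = {a, b, f}  B5 = {a, b, d}
Tree: B1–B2, B2–B3, B3–B4, B4–B5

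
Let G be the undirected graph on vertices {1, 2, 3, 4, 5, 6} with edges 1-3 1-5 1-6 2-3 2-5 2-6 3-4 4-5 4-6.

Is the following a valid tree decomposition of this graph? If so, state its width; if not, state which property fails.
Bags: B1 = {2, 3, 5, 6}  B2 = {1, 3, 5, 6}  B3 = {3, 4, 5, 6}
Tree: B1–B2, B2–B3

Yes; width 3.

Every vertex of G appears in some bag (union = {1, 2, 3, 4, 5, 6}); every edge is covered by a bag; and for each vertex v the set of bags containing v is connected in the bag tree. The decomposition is therefore valid. The largest bag has 4 vertices, so the width is 3.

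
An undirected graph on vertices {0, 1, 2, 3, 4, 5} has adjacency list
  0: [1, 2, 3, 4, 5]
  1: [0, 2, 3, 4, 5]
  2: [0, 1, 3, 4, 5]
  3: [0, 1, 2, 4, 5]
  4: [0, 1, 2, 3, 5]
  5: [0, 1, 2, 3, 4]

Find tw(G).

5

A width-5 tree decomposition is:
Bags: B1 = {0, 1, 2, 3, 4, 5}
Tree: (single bag)
A single bag containing all 6 vertices is trivially a valid decomposition of width 5. Conversely, {0, 1, 2, 3, 4, 5} is a clique of size 6, and the vertices of any clique must share a bag in every tree decomposition; so some bag has ≥ 6 vertices and tw(G) ≥ 5. The upper and lower bounds meet at 5, so that is the treewidth.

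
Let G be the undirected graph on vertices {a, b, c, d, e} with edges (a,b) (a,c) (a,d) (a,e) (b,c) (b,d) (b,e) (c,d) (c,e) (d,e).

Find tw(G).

4

A width-4 tree decomposition is:
Bags: B1 = {a, b, c, d, e}
Tree: (single bag)
A single bag containing all 5 vertices is trivially a valid decomposition of width 4. Conversely, {a, b, c, d, e} is a clique of size 5, and the vertices of any clique must share a bag in every tree decomposition; so some bag has ≥ 5 vertices and tw(G) ≥ 4. Hence tw(G) = 4 exactly.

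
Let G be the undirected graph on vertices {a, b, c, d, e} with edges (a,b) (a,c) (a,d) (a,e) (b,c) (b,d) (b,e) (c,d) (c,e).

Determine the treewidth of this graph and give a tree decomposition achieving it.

The largest bag has 4 vertices, giving width 3; this decomposition certifies tw(G) ≤ 3. Conversely, {a, b, c, d} is a clique of size 4, and the vertices of any clique must share a bag in every tree decomposition; so some bag has ≥ 4 vertices and tw(G) ≥ 3. Hence tw(G) = 3 exactly.

Treewidth 3.
Bags: B1 = {a, b, c, e}  B2 = {a, b, c, d}
Tree: B1–B2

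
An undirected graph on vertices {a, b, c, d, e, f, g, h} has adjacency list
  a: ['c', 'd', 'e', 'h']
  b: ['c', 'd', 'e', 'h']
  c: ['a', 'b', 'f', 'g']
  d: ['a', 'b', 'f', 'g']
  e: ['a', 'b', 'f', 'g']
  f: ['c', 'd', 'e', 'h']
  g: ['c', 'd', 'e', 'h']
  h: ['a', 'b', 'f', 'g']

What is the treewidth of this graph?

A width-4 tree decomposition is:
Bags: B1 = {a, c, d, e, h}  B2 = {c, d, e, g, h}  B3 = {b, c, d, e, h}  B4 = {c, d, e, f, h}
Tree: B1–B2, B2–B3, B3–B4
Each bag holds 5 vertices, so the decomposition has width 4, which upper-bounds the treewidth. For the lower bound: the 5 vertex sets {a,h}, {d,g}, {b,c}, {e}, {f} are disjoint, each induces a connected subgraph, and every pair is joined by at least one edge of G. Contracting each set to a single vertex therefore yields K_{5} as a minor, and since treewidth is minor-monotone, tw(G) ≥ tw(K_{5}) = 4. Hence tw(G) = 4 exactly.

4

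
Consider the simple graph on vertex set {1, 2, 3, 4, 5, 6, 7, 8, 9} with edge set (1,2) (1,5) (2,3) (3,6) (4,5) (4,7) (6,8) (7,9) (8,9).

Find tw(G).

A width-2 tree decomposition is:
Bags: B1 = {1, 2, 3}  B2 = {1, 3, 6}  B3 = {1, 6, 8}  B4 = {1, 8, 9}  B5 = {1, 7, 9}  B6 = {1, 4, 7}  B7 = {1, 4, 5}
Tree: B1–B2, B2–B3, B3–B4, B4–B5, B5–B6, B6–B7
The largest bag has 3 vertices, giving width 2; this decomposition certifies tw(G) ≤ 2. The edges 1–2–3–6–8–9–7–4–5–1 form a cycle, so G is not a tree and its treewidth is at least 2. Combining the bounds, tw(G) = 2.

2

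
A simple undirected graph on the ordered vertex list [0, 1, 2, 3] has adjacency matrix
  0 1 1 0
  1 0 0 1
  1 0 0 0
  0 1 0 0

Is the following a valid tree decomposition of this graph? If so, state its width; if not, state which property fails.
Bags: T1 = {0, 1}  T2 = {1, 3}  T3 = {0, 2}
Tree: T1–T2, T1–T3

Yes; width 1.

Vertex coverage: the bags together contain {0, 1, 2, 3}, the full vertex set. Edge coverage: each edge of G has both endpoints in at least one bag. Running intersection: for every vertex, the bags containing it form a connected subtree. All three properties hold, so this is a valid tree decomposition of width max|bag| − 1 = 1, and hence tw(G) ≤ 1.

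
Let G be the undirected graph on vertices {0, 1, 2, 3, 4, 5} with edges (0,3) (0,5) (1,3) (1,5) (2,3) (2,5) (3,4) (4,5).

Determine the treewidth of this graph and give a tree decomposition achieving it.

Treewidth 2.
One such decomposition:
Bags: B1 = {1, 3, 5}  B2 = {3, 4, 5}  B3 = {0, 3, 5}  B4 = {2, 3, 5}
Tree: B1–B2, B2–B3, B3–B4

The largest bag has 3 vertices, giving width 2; this decomposition certifies tw(G) ≤ 2. The edges 1–5–4–3–1 form a cycle, so G is not a tree and its treewidth is at least 2. The upper and lower bounds meet at 2, so that is the treewidth.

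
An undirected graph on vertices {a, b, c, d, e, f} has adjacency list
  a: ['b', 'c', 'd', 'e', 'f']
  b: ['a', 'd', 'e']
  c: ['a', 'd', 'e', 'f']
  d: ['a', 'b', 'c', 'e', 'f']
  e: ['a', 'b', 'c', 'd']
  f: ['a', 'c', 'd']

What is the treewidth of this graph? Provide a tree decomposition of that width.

Treewidth 3.
One such decomposition:
Bags: B1 = {a, c, d, e}  B2 = {a, c, d, f}  B3 = {a, b, d, e}
Tree: B1–B2, B1–B3

Every bag has size at most 4, so the width is 4 − 1 = 3 and tw(G) ≤ 3. On the other hand G contains the 4-clique {a, c, d, e}. A clique must lie in a single bag of any decomposition, so no decomposition can have width below 3. Therefore the treewidth is 3.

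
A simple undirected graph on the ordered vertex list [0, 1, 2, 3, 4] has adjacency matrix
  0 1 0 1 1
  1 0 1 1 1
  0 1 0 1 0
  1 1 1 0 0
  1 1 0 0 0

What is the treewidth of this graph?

2

A width-2 tree decomposition is:
Bags: B1 = {0, 1, 4}  B2 = {0, 1, 3}  B3 = {1, 2, 3}
Tree: B1–B2, B2–B3
Every bag has size at most 3, so the width is 3 − 1 = 2 and tw(G) ≤ 2. For the lower bound, the 3 vertices {0, 1, 3} are pairwise adjacent, and any tree decomposition puts a clique entirely inside one bag — forcing width ≥ 2. The upper and lower bounds meet at 2, so that is the treewidth.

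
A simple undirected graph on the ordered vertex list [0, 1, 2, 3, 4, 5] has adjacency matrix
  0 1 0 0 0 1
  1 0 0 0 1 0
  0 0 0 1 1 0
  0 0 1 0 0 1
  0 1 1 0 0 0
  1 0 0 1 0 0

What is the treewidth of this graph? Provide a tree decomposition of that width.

Treewidth 2.
Bags: B1 = {2, 3, 4}  B2 = {3, 4, 5}  B3 = {0, 4, 5}  B4 = {0, 1, 4}
Tree: B1–B2, B2–B3, B3–B4

Every bag has size at most 3, so the width is 3 − 1 = 2 and tw(G) ≤ 2. Since 4–2–3–5–0–1–4 is a cycle in G, G is not acyclic. Forests are exactly the graphs of treewidth ≤ 1, so tw(G) ≥ 2. Combining the bounds, tw(G) = 2.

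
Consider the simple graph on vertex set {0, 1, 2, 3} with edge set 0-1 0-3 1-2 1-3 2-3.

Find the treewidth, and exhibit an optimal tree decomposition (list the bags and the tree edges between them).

Treewidth 2.
One optimal decomposition is:
Bags: B1 = {1, 2, 3}  B2 = {0, 1, 3}
Tree: B1–B2

Every bag has size at most 3, so the width is 3 − 1 = 2 and tw(G) ≤ 2. On the other hand G contains the 3-clique {0, 1, 3}. A clique must lie in a single bag of any decomposition, so no decomposition can have width below 2. The upper and lower bounds meet at 2, so that is the treewidth.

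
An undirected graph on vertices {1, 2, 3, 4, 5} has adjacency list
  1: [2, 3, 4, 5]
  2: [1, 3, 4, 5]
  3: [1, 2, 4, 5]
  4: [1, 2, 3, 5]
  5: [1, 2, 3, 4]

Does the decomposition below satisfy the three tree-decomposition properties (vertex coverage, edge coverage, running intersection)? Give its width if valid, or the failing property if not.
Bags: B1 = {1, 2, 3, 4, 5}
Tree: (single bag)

Every vertex of G appears in some bag (union = {1, 2, 3, 4, 5}); every edge is covered by a bag; and for each vertex v the set of bags containing v is connected in the bag tree. The decomposition is therefore valid. The largest bag has 5 vertices, so the width is 4.

Yes; width 4.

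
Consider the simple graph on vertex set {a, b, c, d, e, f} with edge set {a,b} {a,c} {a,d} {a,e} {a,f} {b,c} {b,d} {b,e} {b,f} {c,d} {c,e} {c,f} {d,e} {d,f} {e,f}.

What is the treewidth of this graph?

A width-5 tree decomposition is:
Bags: B1 = {a, b, c, d, e, f}
Tree: (single bag)
With just one bag of size 6, the width is 6 − 1 = 5, so tw(G) ≤ 5. For the lower bound, the 6 vertices {a, b, c, d, e, f} are pairwise adjacent, and any tree decomposition puts a clique entirely inside one bag — forcing width ≥ 5. Therefore the treewidth is 5.

5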